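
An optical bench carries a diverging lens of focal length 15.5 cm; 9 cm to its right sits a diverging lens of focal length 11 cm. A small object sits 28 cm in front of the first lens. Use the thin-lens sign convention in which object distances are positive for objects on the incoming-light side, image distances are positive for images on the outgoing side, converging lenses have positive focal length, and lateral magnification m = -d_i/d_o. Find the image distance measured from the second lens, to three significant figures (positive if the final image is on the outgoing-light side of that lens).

Applying the thin-lens equation to the first lens, 1/(-15.5) = 1/28 + 1/d_i1, which gives d_i1 = -9.977 cm.
With d_i1 < 0 the first image is virtual and lies on the object side; the object distance for lens 2 is d_o2 = 9 - (-9.977) = 18.977 cm.
Applying the thin-lens equation again with f_2 = -11 cm and d_o2 = 18.977 cm gives d_i2 = -6.964 cm.

-6.96 cm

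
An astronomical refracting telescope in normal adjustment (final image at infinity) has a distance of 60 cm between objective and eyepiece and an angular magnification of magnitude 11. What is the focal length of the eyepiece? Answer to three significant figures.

In normal adjustment the tube length equals f_obj + f_eye and |M| = f_obj/f_eye.
So f_obj = 11 f_eye and 11 f_eye + f_eye = 60 cm, giving f_eye = 60/12 = 5.000 cm and f_obj = 55.000 cm.

5.00 cm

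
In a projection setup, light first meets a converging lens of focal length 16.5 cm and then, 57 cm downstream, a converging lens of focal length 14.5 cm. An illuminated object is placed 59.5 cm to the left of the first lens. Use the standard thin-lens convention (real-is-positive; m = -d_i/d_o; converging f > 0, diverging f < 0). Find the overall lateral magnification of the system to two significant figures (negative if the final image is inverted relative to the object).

First lens: d_i1 = 1/(1/16.5 - 1/59.5) = 22.831 cm.
m_1 = -(22.831)/59.5 = -0.3837.
Object distance for lens 2: d_o2 = 57 - 22.831 = 34.169 cm.
Second lens: d_i2 = 1/(1/14.5 - 1/(34.169)) = 25.190 cm.
m_2 = -(25.190)/(34.169) = -0.7372.
Overall magnification: m = m_1 m_2 = 0.2829.

0.28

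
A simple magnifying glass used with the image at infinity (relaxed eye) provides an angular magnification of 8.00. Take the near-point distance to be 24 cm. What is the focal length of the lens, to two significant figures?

3.0 cm

For the image at infinity, M = D/f.
f = D/M = 24/8.0 = 3.000 cm.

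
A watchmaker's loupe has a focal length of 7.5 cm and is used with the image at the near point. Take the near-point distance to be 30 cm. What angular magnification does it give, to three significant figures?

M = 1 + D/f = 1 + 30/7.5 = 5.000.

5.00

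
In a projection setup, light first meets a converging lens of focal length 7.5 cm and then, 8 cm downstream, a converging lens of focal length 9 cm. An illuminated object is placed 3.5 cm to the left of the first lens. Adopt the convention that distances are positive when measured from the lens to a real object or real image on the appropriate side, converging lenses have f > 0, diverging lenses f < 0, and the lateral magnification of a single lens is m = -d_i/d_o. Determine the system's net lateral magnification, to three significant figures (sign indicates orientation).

First lens: d_i1 = 1/(1/7.5 - 1/3.5) = -6.563 cm.
m_1 = -(-6.563)/3.5 = 1.8750.
The intermediate image is virtual, 6.563 cm to the left of lens 1, so d_o2 = L - d_i1 = 8 - (-6.563) = 14.562 cm.
Second lens: d_i2 = 1/(1/9 - 1/(14.562)) = 23.562 cm.
m_2 = -(23.562)/(14.562) = -1.6180.
The system's lateral magnification is m_1 m_2 = (1.8750)(-1.6180) = -3.0337.

-3.03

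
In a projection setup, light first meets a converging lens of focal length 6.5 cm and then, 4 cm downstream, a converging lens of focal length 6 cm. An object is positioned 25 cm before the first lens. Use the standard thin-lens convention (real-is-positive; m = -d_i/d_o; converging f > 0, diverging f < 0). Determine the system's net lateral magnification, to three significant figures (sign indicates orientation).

-0.195

First lens: d_i1 = 1/(1/6.5 - 1/25) = 8.784 cm.
m_1 = -(8.784)/25 = -0.3514.
Since 8.784 cm > 4 cm, the first image lies past the second lens and serves as a virtual object: d_o2 = L - d_i1 = -4.784 cm.
Second lens: d_i2 = 1/(1/6 - 1/(-4.784)) = 2.662 cm.
m_2 = -(2.662)/(-4.784) = 0.5564.
The system's lateral magnification is m_1 m_2 = (-0.3514)(0.5564) = -0.1955.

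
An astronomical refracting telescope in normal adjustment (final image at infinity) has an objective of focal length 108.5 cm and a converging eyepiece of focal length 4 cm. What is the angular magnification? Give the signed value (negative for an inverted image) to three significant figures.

M = -f_obj/f_eye = -108.5/(4) = -27.125.

-27.1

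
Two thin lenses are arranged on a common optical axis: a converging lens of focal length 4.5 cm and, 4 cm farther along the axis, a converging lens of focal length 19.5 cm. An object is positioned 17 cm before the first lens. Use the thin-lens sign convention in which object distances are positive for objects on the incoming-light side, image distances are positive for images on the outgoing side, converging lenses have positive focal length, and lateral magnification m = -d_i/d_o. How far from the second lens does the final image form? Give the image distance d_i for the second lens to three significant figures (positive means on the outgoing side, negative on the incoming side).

Lens 1: 1/d_i1 = 1/f_1 - 1/d_o1 = 1/4.5 - 1/17 = 0.16340 cm^-1, so d_i1 = 6.120 cm.
This image would form 6.120 cm past lens 1, i.e. 2.120 cm beyond lens 2, so it is a virtual object for lens 2: d_o2 = 4 - 6.120 = -2.120 cm.
Lens 2: 1/d_i2 = 1/f_2 - 1/d_o2 = 1/19.5 - 1/(-2.120) = 0.52298 cm^-1, so d_i2 = 1.912 cm.

1.91 cm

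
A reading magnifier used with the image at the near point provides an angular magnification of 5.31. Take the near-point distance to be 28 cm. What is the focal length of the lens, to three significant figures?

6.50 cm

For the image at the near point, M = 1 + D/f.
f = D/(M - 1) = 28/(5.31 - 1) = 6.497 cm.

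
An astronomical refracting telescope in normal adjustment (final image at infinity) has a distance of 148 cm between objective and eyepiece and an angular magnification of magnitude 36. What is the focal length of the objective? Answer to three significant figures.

144 cm

In normal adjustment the tube length equals f_obj + f_eye and |M| = f_obj/f_eye.
So f_obj = 36 f_eye and 36 f_eye + f_eye = 148 cm, giving f_eye = 148/37 = 4.000 cm and f_obj = 144.000 cm.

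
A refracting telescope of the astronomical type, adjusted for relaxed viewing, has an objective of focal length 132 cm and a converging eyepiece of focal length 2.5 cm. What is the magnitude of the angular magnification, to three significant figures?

|M| = f_obj/|f_eye| = 132/2.5 = 52.800.

52.8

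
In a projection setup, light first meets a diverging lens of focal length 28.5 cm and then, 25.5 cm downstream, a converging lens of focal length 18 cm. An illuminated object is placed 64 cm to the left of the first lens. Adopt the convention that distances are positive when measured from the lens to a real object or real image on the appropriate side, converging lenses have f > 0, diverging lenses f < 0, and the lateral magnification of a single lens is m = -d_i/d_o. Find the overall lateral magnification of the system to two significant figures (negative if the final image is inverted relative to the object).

-0.20

First lens: d_i1 = 1/(1/(-28.5) - 1/64) = -19.719 cm.
m_1 = -(-19.719)/64 = 0.3081.
With d_i1 < 0 the first image is virtual and lies on the object side; the object distance for lens 2 is d_o2 = 25.5 - (-19.719) = 45.219 cm.
Second lens: d_i2 = 1/(1/18 - 1/(45.219)) = 29.903 cm.
m_2 = -(29.903)/(45.219) = -0.6613.
Overall magnification: m = m_1 m_2 = -0.2038.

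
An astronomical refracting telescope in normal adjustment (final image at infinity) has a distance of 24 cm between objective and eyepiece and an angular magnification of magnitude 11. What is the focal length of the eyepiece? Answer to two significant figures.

In normal adjustment the tube length equals f_obj + f_eye and |M| = f_obj/f_eye.
So f_obj = 11 f_eye and 11 f_eye + f_eye = 24 cm, giving f_eye = 24/12 = 2.000 cm and f_obj = 22.000 cm.

2.0 cm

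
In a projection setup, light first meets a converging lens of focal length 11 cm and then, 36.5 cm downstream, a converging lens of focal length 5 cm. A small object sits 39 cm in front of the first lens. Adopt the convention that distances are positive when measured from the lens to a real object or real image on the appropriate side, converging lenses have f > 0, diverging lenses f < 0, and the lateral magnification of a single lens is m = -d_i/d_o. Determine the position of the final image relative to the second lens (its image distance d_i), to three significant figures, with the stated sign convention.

Lens 1: 1/d_i1 = 1/f_1 - 1/d_o1 = 1/11 - 1/39 = 0.06527 cm^-1, so d_i1 = 15.321 cm.
The intermediate image is 15.321 cm to the right of lens 1, so d_o2 = L - d_i1 = 36.5 - 15.321 = 21.179 cm.
Lens 2: 1/d_i2 = 1/f_2 - 1/d_o2 = 1/5 - 1/(21.179) = 0.15278 cm^-1, so d_i2 = 6.545 cm.

6.55 cm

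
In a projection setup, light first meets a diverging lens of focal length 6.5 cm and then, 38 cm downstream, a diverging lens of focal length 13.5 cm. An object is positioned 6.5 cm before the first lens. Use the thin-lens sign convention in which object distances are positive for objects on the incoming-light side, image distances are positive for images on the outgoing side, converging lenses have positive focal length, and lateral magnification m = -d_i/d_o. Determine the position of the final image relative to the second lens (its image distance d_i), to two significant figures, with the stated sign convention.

Applying the thin-lens equation to the first lens, 1/(-6.5) = 1/6.5 + 1/d_i1, which gives d_i1 = -3.250 cm.
The intermediate image is virtual, 3.250 cm to the left of lens 1, so d_o2 = L - d_i1 = 38 - (-3.250) = 41.250 cm.
Applying the thin-lens equation again with f_2 = -13.5 cm and d_o2 = 41.250 cm gives d_i2 = -10.171 cm.

-10 cm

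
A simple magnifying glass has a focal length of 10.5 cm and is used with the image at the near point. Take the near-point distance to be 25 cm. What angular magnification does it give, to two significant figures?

M = 1 + D/f = 1 + 25/10.5 = 3.381.

3.4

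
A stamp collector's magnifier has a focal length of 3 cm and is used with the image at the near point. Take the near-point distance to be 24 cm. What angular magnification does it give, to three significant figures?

M = 1 + D/f = 1 + 24/3 = 9.000.

9.00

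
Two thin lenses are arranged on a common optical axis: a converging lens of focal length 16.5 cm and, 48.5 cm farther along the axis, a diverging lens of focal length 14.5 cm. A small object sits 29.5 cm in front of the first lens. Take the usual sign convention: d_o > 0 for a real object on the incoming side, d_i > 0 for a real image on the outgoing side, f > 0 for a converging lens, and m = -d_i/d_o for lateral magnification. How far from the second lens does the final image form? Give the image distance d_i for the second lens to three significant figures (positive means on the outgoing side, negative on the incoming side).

-6.27 cm

Applying the thin-lens equation to the first lens, 1/16.5 = 1/29.5 + 1/d_i1, which gives d_i1 = 37.442 cm.
Object distance for lens 2: d_o2 = 48.5 - 37.442 = 11.058 cm.
Applying the thin-lens equation again with f_2 = -14.5 cm and d_o2 = 11.058 cm gives d_i2 = -6.274 cm.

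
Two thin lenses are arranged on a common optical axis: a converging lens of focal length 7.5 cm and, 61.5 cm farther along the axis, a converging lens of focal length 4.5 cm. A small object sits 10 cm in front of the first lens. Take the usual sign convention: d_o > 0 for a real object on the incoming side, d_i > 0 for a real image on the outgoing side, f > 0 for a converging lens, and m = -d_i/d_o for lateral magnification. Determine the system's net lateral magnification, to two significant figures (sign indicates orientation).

Applying the thin-lens equation to the first lens, 1/7.5 = 1/10 + 1/d_i1, which gives d_i1 = 30.000 cm.
Its lateral magnification is m_1 = -d_i1/d_o1 = -(30.000)/10 = -3.0000.
The intermediate image is 30.000 cm to the right of lens 1, so d_o2 = L - d_i1 = 61.5 - 30.000 = 31.500 cm.
Applying the thin-lens equation again with f_2 = 4.5 cm and d_o2 = 31.500 cm gives d_i2 = 5.250 cm.
m_2 = -(5.250)/(31.500) = -0.1667.
The system's lateral magnification is m_1 m_2 = (-3.0000)(-0.1667) = 0.5000.

0.50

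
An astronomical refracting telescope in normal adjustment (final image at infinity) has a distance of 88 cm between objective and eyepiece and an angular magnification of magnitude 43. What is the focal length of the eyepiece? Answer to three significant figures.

2.00 cm

In normal adjustment the tube length equals f_obj + f_eye and |M| = f_obj/f_eye.
So f_obj = 43 f_eye and 43 f_eye + f_eye = 88 cm, giving f_eye = 88/44 = 2.000 cm and f_obj = 86.000 cm.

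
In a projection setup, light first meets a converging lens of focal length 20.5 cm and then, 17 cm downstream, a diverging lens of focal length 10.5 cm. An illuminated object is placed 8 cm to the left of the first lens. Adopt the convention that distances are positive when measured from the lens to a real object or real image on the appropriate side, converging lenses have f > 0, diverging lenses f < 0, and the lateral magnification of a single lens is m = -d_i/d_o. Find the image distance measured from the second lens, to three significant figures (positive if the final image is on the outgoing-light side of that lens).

Lens 1: 1/d_i1 = 1/f_1 - 1/d_o1 = 1/20.5 - 1/8 = -0.07622 cm^-1, so d_i1 = -13.120 cm.
The intermediate image is virtual, 13.120 cm to the left of lens 1, so d_o2 = L - d_i1 = 17 - (-13.120) = 30.120 cm.
Lens 2: 1/d_i2 = 1/f_2 - 1/d_o2 = 1/(-10.5) - 1/(30.120) = -0.12844 cm^-1, so d_i2 = -7.786 cm.

-7.79 cm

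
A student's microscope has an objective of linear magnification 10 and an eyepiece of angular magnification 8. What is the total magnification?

The overall magnification of a compound microscope is the product of the objective and eyepiece magnifications:
M = M_obj x M_eye = 10 x 8 = 80.

80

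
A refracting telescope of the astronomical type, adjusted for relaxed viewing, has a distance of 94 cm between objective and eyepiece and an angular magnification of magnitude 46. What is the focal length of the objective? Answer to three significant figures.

In normal adjustment the tube length equals f_obj + f_eye and |M| = f_obj/f_eye.
So f_obj = 46 f_eye and 46 f_eye + f_eye = 94 cm, giving f_eye = 94/47 = 2.000 cm and f_obj = 92.000 cm.

92.0 cm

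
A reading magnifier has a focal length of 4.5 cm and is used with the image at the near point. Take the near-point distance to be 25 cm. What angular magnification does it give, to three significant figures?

M = 1 + D/f = 1 + 25/4.5 = 6.556.

6.56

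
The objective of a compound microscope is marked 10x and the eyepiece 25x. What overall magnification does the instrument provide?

The overall magnification of a compound microscope is the product of the objective and eyepiece magnifications:
M = M_obj x M_eye = 10 x 25 = 250.

250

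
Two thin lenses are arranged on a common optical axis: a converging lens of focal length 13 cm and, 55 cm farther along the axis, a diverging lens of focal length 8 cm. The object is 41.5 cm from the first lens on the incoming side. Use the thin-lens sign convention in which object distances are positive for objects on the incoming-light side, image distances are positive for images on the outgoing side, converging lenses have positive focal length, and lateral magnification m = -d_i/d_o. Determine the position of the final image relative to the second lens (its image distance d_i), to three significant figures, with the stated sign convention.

First lens: d_i1 = 1/(1/13 - 1/41.5) = 18.930 cm.
That image sits 36.070 cm in front of the second lens, so d_o2 = 36.070 cm.
Second lens: d_i2 = 1/(1/(-8) - 1/(36.070)) = -6.548 cm.

-6.55 cm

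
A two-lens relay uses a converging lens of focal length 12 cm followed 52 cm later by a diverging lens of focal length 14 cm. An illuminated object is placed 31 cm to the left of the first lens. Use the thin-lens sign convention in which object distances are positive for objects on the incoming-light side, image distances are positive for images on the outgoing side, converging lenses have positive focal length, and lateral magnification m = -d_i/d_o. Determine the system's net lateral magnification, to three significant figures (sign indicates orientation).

-0.190

First lens: d_i1 = 1/(1/12 - 1/31) = 19.579 cm.
m_1 = -(19.579)/31 = -0.6316.
That image sits 32.421 cm in front of the second lens, so d_o2 = 32.421 cm.
Second lens: d_i2 = 1/(1/(-14) - 1/(32.421)) = -9.778 cm.
m_2 = -(-9.778)/(32.421) = 0.3016.
The system's lateral magnification is m_1 m_2 = (-0.6316)(0.3016) = -0.1905.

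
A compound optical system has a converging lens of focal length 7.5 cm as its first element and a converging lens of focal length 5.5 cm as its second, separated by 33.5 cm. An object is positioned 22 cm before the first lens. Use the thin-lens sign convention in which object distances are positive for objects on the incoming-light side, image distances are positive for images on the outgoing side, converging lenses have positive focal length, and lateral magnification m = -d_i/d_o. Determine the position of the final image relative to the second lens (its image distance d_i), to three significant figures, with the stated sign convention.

7.32 cm

Lens 1: 1/d_i1 = 1/f_1 - 1/d_o1 = 1/7.5 - 1/22 = 0.08788 cm^-1, so d_i1 = 11.379 cm.
That image sits 22.121 cm in front of the second lens, so d_o2 = 22.121 cm.
Lens 2: 1/d_i2 = 1/f_2 - 1/d_o2 = 1/5.5 - 1/(22.121) = 0.13661 cm^-1, so d_i2 = 7.320 cm.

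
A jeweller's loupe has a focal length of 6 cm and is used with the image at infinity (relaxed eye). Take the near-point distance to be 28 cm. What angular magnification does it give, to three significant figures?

M = D/f = 28/6 = 4.667.

4.67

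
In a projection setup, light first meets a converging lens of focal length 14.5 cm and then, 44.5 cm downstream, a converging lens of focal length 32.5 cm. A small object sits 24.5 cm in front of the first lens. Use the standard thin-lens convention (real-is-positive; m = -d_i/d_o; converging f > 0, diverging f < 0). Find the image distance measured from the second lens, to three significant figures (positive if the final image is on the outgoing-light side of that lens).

First lens: d_i1 = 1/(1/14.5 - 1/24.5) = 35.525 cm.
The intermediate image is 35.525 cm to the right of lens 1, so d_o2 = L - d_i1 = 44.5 - 35.525 = 8.975 cm.
Second lens: d_i2 = 1/(1/32.5 - 1/(8.975)) = -12.399 cm.

-12.4 cm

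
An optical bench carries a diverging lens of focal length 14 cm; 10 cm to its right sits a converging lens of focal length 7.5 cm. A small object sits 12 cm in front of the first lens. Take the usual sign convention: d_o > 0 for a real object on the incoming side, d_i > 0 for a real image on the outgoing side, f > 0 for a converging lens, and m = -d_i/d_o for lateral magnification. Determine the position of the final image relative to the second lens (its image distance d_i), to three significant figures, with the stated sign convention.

13.8 cm

Applying the thin-lens equation to the first lens, 1/(-14) = 1/12 + 1/d_i1, which gives d_i1 = -6.462 cm.
The intermediate image is virtual, 6.462 cm to the left of lens 1, so d_o2 = L - d_i1 = 10 - (-6.462) = 16.462 cm.
Applying the thin-lens equation again with f_2 = 7.5 cm and d_o2 = 16.462 cm gives d_i2 = 13.777 cm.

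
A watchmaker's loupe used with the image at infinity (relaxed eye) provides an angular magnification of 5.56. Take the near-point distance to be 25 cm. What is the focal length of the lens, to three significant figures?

4.50 cm

For the image at infinity, M = D/f.
f = D/M = 25/5.56 = 4.496 cm.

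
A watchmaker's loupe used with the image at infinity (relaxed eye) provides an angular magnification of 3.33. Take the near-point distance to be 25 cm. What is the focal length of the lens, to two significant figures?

For the image at infinity, M = D/f.
f = D/M = 25/3.33 = 7.508 cm.

7.5 cm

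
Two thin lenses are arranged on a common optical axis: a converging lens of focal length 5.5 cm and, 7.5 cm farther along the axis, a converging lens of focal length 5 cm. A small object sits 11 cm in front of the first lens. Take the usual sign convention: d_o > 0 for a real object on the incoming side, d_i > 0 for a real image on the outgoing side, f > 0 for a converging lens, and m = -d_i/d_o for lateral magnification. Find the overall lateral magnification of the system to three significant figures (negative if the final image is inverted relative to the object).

Applying the thin-lens equation to the first lens, 1/5.5 = 1/11 + 1/d_i1, which gives d_i1 = 11.000 cm.
Its lateral magnification is m_1 = -d_i1/d_o1 = -(11.000)/11 = -1.0000.
This image would form 11.000 cm past lens 1, i.e. 3.500 cm beyond lens 2, so it is a virtual object for lens 2: d_o2 = 7.5 - 11.000 = -3.500 cm.
Applying the thin-lens equation again with f_2 = 5 cm and d_o2 = -3.500 cm gives d_i2 = 2.059 cm.
m_2 = -(2.059)/(-3.500) = 0.5882.
Overall magnification: m = m_1 m_2 = -0.5882.

-0.588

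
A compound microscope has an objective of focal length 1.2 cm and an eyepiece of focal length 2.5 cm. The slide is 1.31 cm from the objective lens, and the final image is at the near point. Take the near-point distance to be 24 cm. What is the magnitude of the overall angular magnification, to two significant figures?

120

Objective: 1/d_i = 1/f_obj - 1/d_o = 1/1.2 - 1/1.31 = 0.06997 cm^-1, so d_i = 14.291 cm.
m_obj = -d_i/d_o = -14.291/1.31 = -10.909.
Eyepiece angular magnification (image at near point): M_eye = 1 + D/f_e = 1 + 24/2.5 = 10.600.
Overall M = m_obj x M_eye = (-10.909)(10.600) = -115.64.
|M| = 115.64.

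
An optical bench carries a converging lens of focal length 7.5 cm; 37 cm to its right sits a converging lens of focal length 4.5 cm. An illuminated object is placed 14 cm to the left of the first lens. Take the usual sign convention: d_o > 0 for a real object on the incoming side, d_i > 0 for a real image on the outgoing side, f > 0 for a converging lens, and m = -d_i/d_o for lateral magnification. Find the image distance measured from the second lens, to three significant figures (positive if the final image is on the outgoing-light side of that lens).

First lens: d_i1 = 1/(1/7.5 - 1/14) = 16.154 cm.
That image sits 20.846 cm in front of the second lens, so d_o2 = 20.846 cm.
Second lens: d_i2 = 1/(1/4.5 - 1/(20.846)) = 5.739 cm.

5.74 cm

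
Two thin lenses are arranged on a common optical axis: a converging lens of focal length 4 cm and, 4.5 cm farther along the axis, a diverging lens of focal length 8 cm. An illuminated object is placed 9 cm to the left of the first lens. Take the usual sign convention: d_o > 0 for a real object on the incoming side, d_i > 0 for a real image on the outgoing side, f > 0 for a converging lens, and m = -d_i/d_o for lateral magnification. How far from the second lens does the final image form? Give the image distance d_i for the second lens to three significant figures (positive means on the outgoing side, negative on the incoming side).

4.08 cm

Lens 1: 1/d_i1 = 1/f_1 - 1/d_o1 = 1/4 - 1/9 = 0.13889 cm^-1, so d_i1 = 7.200 cm.
This image would form 7.200 cm past lens 1, i.e. 2.700 cm beyond lens 2, so it is a virtual object for lens 2: d_o2 = 4.5 - 7.200 = -2.700 cm.
Lens 2: 1/d_i2 = 1/f_2 - 1/d_o2 = 1/(-8) - 1/(-2.700) = 0.24537 cm^-1, so d_i2 = 4.075 cm.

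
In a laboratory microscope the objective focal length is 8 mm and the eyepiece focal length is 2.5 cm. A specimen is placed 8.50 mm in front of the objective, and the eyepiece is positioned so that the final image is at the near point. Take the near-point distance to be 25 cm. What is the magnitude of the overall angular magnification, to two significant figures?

Convert to cm: f_obj = 8 mm = 0.8 cm; d_o = 8.50 mm = 0.85 cm.
Objective: 1/d_i = 1/f_obj - 1/d_o = 1/0.8 - 1/0.85 = 0.07353 cm^-1, so d_i = 13.600 cm.
m_obj = -d_i/d_o = -13.600/0.85 = -16.000.
Eyepiece angular magnification (image at near point): M_eye = 1 + D/f_e = 1 + 25/2.5 = 11.000.
Overall M = m_obj x M_eye = (-16.000)(11.000) = -176.00.
|M| = 176.00.

180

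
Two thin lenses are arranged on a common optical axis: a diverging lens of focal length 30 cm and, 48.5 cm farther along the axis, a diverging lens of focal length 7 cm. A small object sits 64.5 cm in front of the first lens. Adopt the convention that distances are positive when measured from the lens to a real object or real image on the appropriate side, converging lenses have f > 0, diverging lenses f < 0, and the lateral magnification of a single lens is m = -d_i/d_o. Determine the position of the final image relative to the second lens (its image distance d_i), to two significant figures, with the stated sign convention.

-6.4 cm

Lens 1: 1/d_i1 = 1/f_1 - 1/d_o1 = 1/(-30) - 1/64.5 = -0.04884 cm^-1, so d_i1 = -20.476 cm.
With d_i1 < 0 the first image is virtual and lies on the object side; the object distance for lens 2 is d_o2 = 48.5 - (-20.476) = 68.976 cm.
Lens 2: 1/d_i2 = 1/f_2 - 1/d_o2 = 1/(-7) - 1/(68.976) = -0.15735 cm^-1, so d_i2 = -6.355 cm.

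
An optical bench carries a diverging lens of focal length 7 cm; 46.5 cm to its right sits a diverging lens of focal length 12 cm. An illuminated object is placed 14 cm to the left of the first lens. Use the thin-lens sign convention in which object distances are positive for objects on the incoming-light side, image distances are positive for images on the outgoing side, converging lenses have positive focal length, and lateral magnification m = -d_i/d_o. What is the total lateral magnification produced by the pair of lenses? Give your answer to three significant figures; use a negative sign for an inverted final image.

0.0633

First lens: d_i1 = 1/(1/(-7) - 1/14) = -4.667 cm.
m_1 = -(-4.667)/14 = 0.3333.
With d_i1 < 0 the first image is virtual and lies on the object side; the object distance for lens 2 is d_o2 = 46.5 - (-4.667) = 51.167 cm.
Second lens: d_i2 = 1/(1/(-12) - 1/(51.167)) = -9.720 cm.
m_2 = -(-9.720)/(51.167) = 0.1900.
The system's lateral magnification is m_1 m_2 = (0.3333)(0.1900) = 0.0633.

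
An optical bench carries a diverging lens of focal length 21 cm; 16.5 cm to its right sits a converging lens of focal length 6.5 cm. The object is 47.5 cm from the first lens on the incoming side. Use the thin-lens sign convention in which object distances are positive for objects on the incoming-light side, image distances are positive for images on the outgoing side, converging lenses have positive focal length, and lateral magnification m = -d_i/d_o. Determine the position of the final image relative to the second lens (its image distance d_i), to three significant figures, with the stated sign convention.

Applying the thin-lens equation to the first lens, 1/(-21) = 1/47.5 + 1/d_i1, which gives d_i1 = -14.562 cm.
With d_i1 < 0 the first image is virtual and lies on the object side; the object distance for lens 2 is d_o2 = 16.5 - (-14.562) = 31.062 cm.
Applying the thin-lens equation again with f_2 = 6.5 cm and d_o2 = 31.062 cm gives d_i2 = 8.220 cm.

8.22 cm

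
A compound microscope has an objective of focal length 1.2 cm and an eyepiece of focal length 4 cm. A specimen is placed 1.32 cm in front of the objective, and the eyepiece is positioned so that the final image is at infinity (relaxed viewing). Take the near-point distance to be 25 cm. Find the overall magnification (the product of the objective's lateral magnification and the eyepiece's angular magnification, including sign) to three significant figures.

Objective: 1/d_i = 1/f_obj - 1/d_o = 1/1.2 - 1/1.32 = 0.07576 cm^-1, so d_i = 13.200 cm.
m_obj = -d_i/d_o = -13.200/1.32 = -10.000.
Eyepiece angular magnification (image at infinity): M_eye = D/f_e = 25/4 = 6.250.
Overall M = m_obj x M_eye = (-10.000)(6.250) = -62.50.

-62.5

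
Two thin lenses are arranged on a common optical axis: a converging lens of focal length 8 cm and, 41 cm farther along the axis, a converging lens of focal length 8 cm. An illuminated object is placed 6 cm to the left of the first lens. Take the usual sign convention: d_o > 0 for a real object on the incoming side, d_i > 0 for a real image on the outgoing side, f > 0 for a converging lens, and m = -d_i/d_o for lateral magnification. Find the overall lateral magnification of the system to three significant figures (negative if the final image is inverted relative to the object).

Lens 1: 1/d_i1 = 1/f_1 - 1/d_o1 = 1/8 - 1/6 = -0.04167 cm^-1, so d_i1 = -24.000 cm.
m_1 = -(-24.000)/6 = 4.0000.
The intermediate image is virtual, 24.000 cm to the left of lens 1, so d_o2 = L - d_i1 = 41 - (-24.000) = 65.000 cm.
Lens 2: 1/d_i2 = 1/f_2 - 1/d_o2 = 1/8 - 1/(65.000) = 0.10962 cm^-1, so d_i2 = 9.123 cm.
m_2 = -(9.123)/(65.000) = -0.1404.
The system's lateral magnification is m_1 m_2 = (4.0000)(-0.1404) = -0.5614.

-0.561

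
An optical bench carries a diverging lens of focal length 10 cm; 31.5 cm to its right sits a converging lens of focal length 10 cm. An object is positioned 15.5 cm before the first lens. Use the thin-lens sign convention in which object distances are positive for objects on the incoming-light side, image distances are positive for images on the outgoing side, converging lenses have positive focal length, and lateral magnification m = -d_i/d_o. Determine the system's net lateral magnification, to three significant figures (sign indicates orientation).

-0.142

Applying the thin-lens equation to the first lens, 1/(-10) = 1/15.5 + 1/d_i1, which gives d_i1 = -6.078 cm.
Its lateral magnification is m_1 = -d_i1/d_o1 = -(-6.078)/15.5 = 0.3922.
With d_i1 < 0 the first image is virtual and lies on the object side; the object distance for lens 2 is d_o2 = 31.5 - (-6.078) = 37.578 cm.
Applying the thin-lens equation again with f_2 = 10 cm and d_o2 = 37.578 cm gives d_i2 = 13.626 cm.
m_2 = -(13.626)/(37.578) = -0.3626.
Total m = m_1 x m_2 = (0.3922)(-0.3626) = -0.1422.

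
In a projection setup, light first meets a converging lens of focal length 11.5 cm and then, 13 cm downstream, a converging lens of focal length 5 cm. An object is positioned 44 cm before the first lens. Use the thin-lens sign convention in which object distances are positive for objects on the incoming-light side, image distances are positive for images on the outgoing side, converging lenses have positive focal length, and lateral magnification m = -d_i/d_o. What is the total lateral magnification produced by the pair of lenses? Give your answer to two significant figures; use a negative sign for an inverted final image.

-0.23

Applying the thin-lens equation to the first lens, 1/11.5 = 1/44 + 1/d_i1, which gives d_i1 = 15.569 cm.
Its lateral magnification is m_1 = -d_i1/d_o1 = -(15.569)/44 = -0.3538.
This image would form 15.569 cm past lens 1, i.e. 2.569 cm beyond lens 2, so it is a virtual object for lens 2: d_o2 = 13 - 15.569 = -2.569 cm.
Applying the thin-lens equation again with f_2 = 5 cm and d_o2 = -2.569 cm gives d_i2 = 1.697 cm.
m_2 = -(1.697)/(-2.569) = 0.6606.
The system's lateral magnification is m_1 m_2 = (-0.3538)(0.6606) = -0.2337.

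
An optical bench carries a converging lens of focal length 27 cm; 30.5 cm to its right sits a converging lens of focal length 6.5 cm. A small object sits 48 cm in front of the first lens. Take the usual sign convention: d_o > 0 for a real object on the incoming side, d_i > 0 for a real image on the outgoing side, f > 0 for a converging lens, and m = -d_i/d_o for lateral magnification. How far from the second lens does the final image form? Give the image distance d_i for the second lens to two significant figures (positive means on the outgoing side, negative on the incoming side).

Lens 1: 1/d_i1 = 1/f_1 - 1/d_o1 = 1/27 - 1/48 = 0.01620 cm^-1, so d_i1 = 61.714 cm.
This image would form 61.714 cm past lens 1, i.e. 31.214 cm beyond lens 2, so it is a virtual object for lens 2: d_o2 = 30.5 - 61.714 = -31.214 cm.
Lens 2: 1/d_i2 = 1/f_2 - 1/d_o2 = 1/6.5 - 1/(-31.214) = 0.18588 cm^-1, so d_i2 = 5.380 cm.

5.4 cm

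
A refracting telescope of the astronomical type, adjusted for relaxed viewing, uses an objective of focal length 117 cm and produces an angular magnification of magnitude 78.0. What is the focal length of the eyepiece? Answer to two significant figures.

1.5 cm

|M| = f_obj/f_eye, so f_eye = f_obj/|M| = 117/78.0 = 1.500 cm.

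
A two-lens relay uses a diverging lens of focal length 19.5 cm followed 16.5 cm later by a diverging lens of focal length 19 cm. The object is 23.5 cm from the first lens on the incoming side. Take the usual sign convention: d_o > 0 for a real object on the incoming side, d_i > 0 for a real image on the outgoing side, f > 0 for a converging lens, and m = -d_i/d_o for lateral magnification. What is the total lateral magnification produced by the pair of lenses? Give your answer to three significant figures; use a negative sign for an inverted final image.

0.187

Lens 1: 1/d_i1 = 1/f_1 - 1/d_o1 = 1/(-19.5) - 1/23.5 = -0.09384 cm^-1, so d_i1 = -10.657 cm.
m_1 = -(-10.657)/23.5 = 0.4535.
With d_i1 < 0 the first image is virtual and lies on the object side; the object distance for lens 2 is d_o2 = 16.5 - (-10.657) = 27.157 cm.
Lens 2: 1/d_i2 = 1/f_2 - 1/d_o2 = 1/(-19) - 1/(27.157) = -0.08945 cm^-1, so d_i2 = -11.179 cm.
m_2 = -(-11.179)/(27.157) = 0.4116.
Total m = m_1 x m_2 = (0.4535)(0.4116) = 0.1867.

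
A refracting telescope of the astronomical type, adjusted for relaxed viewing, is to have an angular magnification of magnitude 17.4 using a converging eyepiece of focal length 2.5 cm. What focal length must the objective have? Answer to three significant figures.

43.5 cm

|M| = f_obj/|f_eye|, so f_obj = |M| x |f_eye| = 17.4 x 2.5 = 43.500 cm.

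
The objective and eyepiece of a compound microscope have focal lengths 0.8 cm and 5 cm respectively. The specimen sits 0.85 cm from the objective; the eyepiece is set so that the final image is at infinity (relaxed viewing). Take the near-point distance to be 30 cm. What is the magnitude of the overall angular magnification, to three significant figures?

Objective: 1/d_i = 1/f_obj - 1/d_o = 1/0.8 - 1/0.85 = 0.07353 cm^-1, so d_i = 13.600 cm.
m_obj = -d_i/d_o = -13.600/0.85 = -16.000.
Eyepiece angular magnification (image at infinity): M_eye = D/f_e = 30/5 = 6.000.
Overall M = m_obj x M_eye = (-16.000)(6.000) = -96.00.
|M| = 96.00.

96.0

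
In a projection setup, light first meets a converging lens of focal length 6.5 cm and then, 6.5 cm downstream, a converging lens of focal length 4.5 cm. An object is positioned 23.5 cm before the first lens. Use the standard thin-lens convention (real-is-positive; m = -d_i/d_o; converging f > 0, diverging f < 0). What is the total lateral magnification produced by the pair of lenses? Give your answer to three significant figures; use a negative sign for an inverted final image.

-0.246

Applying the thin-lens equation to the first lens, 1/6.5 = 1/23.5 + 1/d_i1, which gives d_i1 = 8.985 cm.
Its lateral magnification is m_1 = -d_i1/d_o1 = -(8.985)/23.5 = -0.3824.
Since 8.985 cm > 6.5 cm, the first image lies past the second lens and serves as a virtual object: d_o2 = L - d_i1 = -2.485 cm.
Applying the thin-lens equation again with f_2 = 4.5 cm and d_o2 = -2.485 cm gives d_i2 = 1.601 cm.
m_2 = -(1.601)/(-2.485) = 0.6442.
Total m = m_1 x m_2 = (-0.3824)(0.6442) = -0.2463.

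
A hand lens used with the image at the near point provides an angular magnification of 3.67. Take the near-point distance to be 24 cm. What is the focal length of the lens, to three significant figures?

For the image at the near point, M = 1 + D/f.
f = D/(M - 1) = 24/(3.67 - 1) = 8.989 cm.

8.99 cm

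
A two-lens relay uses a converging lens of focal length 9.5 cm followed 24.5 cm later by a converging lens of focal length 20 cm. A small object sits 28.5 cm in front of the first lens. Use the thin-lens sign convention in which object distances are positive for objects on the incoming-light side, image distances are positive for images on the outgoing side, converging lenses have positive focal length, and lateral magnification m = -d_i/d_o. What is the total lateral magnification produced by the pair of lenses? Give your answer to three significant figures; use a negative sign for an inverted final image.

First lens: d_i1 = 1/(1/9.5 - 1/28.5) = 14.250 cm.
m_1 = -(14.250)/28.5 = -0.5000.
The intermediate image is 14.250 cm to the right of lens 1, so d_o2 = L - d_i1 = 24.5 - 14.250 = 10.250 cm.
Second lens: d_i2 = 1/(1/20 - 1/(10.250)) = -21.026 cm.
m_2 = -(-21.026)/(10.250) = 2.0513.
Total m = m_1 x m_2 = (-0.5000)(2.0513) = -1.0256.

-1.03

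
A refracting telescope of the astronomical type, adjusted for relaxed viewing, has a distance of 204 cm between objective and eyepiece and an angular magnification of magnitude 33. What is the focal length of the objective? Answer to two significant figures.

In normal adjustment the tube length equals f_obj + f_eye and |M| = f_obj/f_eye.
So f_obj = 33 f_eye and 33 f_eye + f_eye = 204 cm, giving f_eye = 204/34 = 6.000 cm and f_obj = 198.000 cm.

200 cm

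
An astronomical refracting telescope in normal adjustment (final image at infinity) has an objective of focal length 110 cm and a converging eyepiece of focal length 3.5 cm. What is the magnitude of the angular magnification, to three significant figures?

|M| = f_obj/|f_eye| = 110/3.5 = 31.429.

31.4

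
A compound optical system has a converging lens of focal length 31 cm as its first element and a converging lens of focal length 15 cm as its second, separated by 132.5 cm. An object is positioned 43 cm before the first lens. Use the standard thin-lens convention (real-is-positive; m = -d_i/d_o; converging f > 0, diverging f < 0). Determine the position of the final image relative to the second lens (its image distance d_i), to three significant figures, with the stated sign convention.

Lens 1: 1/d_i1 = 1/f_1 - 1/d_o1 = 1/31 - 1/43 = 0.00900 cm^-1, so d_i1 = 111.083 cm.
The intermediate image is 111.083 cm to the right of lens 1, so d_o2 = L - d_i1 = 132.5 - 111.083 = 21.417 cm.
Lens 2: 1/d_i2 = 1/f_2 - 1/d_o2 = 1/15 - 1/(21.417) = 0.01997 cm^-1, so d_i2 = 50.065 cm.

50.1 cm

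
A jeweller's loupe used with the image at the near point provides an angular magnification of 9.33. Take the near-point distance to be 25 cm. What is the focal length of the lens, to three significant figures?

For the image at the near point, M = 1 + D/f.
f = D/(M - 1) = 25/(9.33 - 1) = 3.001 cm.

3.00 cm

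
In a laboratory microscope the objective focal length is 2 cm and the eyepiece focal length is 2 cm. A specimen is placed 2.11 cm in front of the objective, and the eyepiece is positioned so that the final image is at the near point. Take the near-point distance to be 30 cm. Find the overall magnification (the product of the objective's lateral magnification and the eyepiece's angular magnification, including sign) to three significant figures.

-291

Objective: 1/d_i = 1/f_obj - 1/d_o = 1/2 - 1/2.11 = 0.02607 cm^-1, so d_i = 38.364 cm.
m_obj = -d_i/d_o = -38.364/2.11 = -18.182.
Eyepiece angular magnification (image at near point): M_eye = 1 + D/f_e = 1 + 30/2 = 16.000.
Overall M = m_obj x M_eye = (-18.182)(16.000) = -290.91.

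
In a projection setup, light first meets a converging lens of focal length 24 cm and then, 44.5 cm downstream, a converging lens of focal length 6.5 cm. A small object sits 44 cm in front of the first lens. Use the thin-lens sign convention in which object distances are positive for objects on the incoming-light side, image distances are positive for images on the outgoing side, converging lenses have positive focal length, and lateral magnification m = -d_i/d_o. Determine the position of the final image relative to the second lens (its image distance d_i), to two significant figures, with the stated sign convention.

Applying the thin-lens equation to the first lens, 1/24 = 1/44 + 1/d_i1, which gives d_i1 = 52.800 cm.
This image would form 52.800 cm past lens 1, i.e. 8.300 cm beyond lens 2, so it is a virtual object for lens 2: d_o2 = 44.5 - 52.800 = -8.300 cm.
Applying the thin-lens equation again with f_2 = 6.5 cm and d_o2 = -8.300 cm gives d_i2 = 3.645 cm.

3.6 cm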